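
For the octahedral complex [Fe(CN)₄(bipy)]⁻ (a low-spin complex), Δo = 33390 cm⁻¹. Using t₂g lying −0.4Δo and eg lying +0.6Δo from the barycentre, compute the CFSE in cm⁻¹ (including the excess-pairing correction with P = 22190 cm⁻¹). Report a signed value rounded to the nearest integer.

-22400

Ligand charges: 4×(-1) from CN⁻ and 1×(+0) from bipy sum to -4; with overall charge -1, Fe is +3.
Fe³⁺: group 8, so d-count = 8 − 3 = 5.
Electron filling gives t₂g⁵ eg⁰.
Orbital CFSE = 5(-0.4) + 0(0.6) = -2.0Δo = -2.0 × 33390 = -66780 cm⁻¹.
Pairing penalty: 2 pairs vs 0 in the high-spin reference → 2 extra × P = 44380 cm⁻¹.
Combining: -66780 + 44380 = -22400 cm⁻¹.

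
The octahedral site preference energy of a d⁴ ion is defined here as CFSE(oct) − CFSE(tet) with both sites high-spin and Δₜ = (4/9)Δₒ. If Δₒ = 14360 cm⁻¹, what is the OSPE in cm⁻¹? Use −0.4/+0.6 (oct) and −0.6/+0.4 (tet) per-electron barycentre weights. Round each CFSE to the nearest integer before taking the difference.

In an octahedral site d⁴ (HS) is t₂g³ eg¹, giving CFSE(oct) = -0.6Δₒ = -8616 cm⁻¹.
Tetrahedral: e² t₂², CFSE = 2(−0.6) + 2(+0.4) = -0.4Δₜ = -0.4 × (4/9) × 14360 = -2553 cm⁻¹.
OSPE = CFSE(oct) − CFSE(tet) = -8616 − (-2553) = -6063 cm⁻¹.

-6063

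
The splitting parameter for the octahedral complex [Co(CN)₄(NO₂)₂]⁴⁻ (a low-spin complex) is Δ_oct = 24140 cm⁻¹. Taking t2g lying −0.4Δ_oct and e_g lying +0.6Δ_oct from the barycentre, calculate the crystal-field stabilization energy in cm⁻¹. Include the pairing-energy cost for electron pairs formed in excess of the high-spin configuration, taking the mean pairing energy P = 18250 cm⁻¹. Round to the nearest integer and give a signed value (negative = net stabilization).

Ligand charges: 4×(-1) from CN⁻ and 2×(-1) from NO₂⁻ sum to -6; with overall charge -4, Co is +2.
Group 9 minus oxidation state +2 gives a d⁷ configuration for Co²⁺.
The d⁷ electrons fill as t2g^6 e_g^1.
CFSE(orbital) = 6×(-0.4Δ_oct) + 1×(0.6Δ_oct) = -1.8Δ_oct; with Δ_oct = 24140 cm⁻¹ that is -43452 cm⁻¹.
High-spin d⁷ would be t2g^5 e_g^2 with 2 pairs; low-spin has 3, so 1 excess pair costs +1P = +18250 cm⁻¹.
Overall CFSE = -43452 + 18250 = -25202 cm⁻¹.

-25202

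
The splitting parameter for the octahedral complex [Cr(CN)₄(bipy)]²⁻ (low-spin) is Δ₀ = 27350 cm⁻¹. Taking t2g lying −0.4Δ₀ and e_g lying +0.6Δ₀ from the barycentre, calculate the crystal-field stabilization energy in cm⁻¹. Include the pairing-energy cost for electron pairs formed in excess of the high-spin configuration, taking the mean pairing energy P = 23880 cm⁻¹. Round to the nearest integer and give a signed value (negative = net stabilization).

-19880

Ligand charges: 4×(-1) from CN⁻ and 1×(+0) from bipy sum to -4; with overall charge -2, Cr is +2.
Cr is in group 6, so Cr²⁺ is d⁴ (6 − 2 = 4).
Electron filling gives t2g^4 e_g^0.
CFSE(orbital) = 4×(-0.4Δ₀) + 0×(0.6Δ₀) = -1.6Δ₀; with Δ₀ = 27350 cm⁻¹ that is -43760 cm⁻¹.
Pairing penalty: 1 pair vs 0 in the high-spin reference → 1 extra × P = 23880 cm⁻¹.
Combining: -43760 + 23880 = -19880 cm⁻¹.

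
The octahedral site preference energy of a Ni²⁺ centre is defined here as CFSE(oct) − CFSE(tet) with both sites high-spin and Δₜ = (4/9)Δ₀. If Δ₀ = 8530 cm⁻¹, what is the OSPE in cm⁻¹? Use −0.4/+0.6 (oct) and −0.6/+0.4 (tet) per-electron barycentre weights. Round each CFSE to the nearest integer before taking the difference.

Ni sits in group 10; removing 2 electrons leaves Ni²⁺ with 10 − 2 = 8 d electrons.
Octahedral (high-spin): t₂g⁶ eg², CFSE = 6(−0.4) + 2(+0.6) = -1.2Δ₀ = -1.2 × 8530 = -10236 cm⁻¹.
In a tetrahedral site the filling is e⁴ t₂⁴: CFSE(tet) = -0.8Δₜ = -0.8 × (4/9)(8530) = -3033 cm⁻¹.
Subtracting, OSPE = -10236 − (-3033) = -7203 cm⁻¹.

-7203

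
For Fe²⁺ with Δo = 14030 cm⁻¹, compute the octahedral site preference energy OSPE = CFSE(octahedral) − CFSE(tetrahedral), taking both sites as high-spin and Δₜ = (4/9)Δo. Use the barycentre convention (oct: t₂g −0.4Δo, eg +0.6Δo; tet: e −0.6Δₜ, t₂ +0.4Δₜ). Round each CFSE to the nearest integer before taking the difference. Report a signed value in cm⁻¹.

Fe is in group 8, so Fe²⁺ is d⁶ (8 − 2 = 6).
Octahedral (high-spin): t2g^4 e_g^2, CFSE = 4(−0.4) + 2(+0.6) = -0.4Δo = -0.4 × 14030 = -5612 cm⁻¹.
Tetrahedral: e^3 t2^3, CFSE = 3(−0.6) + 3(+0.4) = -0.6Δₜ = -0.6 × (4/9) × 14030 = -3741 cm⁻¹.
Subtracting, OSPE = -5612 − (-3741) = -1871 cm⁻¹.

-1871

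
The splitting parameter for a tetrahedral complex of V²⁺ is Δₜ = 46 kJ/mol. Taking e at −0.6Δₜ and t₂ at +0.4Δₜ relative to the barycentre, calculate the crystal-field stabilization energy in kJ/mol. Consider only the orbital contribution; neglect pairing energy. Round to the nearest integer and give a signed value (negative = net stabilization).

-37

V²⁺: group 5, so d-count = 5 − 2 = 3.
Tetrahedral fields are weak (Δₜ ≈ 4/9 Δₒ), so electrons fill high-spin.
The d³ electrons fill as e² t₂¹.
CFSE(orbital) = 2×(-0.6Δₜ) + 1×(0.4Δₜ) = -0.8Δₜ; with Δₜ = 46 kJ/mol that is -37 kJ/mol.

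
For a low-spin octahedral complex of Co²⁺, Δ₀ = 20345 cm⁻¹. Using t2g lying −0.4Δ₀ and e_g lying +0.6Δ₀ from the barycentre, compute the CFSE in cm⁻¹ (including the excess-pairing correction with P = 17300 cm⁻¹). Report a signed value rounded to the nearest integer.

-19321

Co sits in group 9; removing 2 electrons leaves Co²⁺ with 9 − 2 = 7 d electrons.
The d⁷ electrons fill as t2g^6 e_g^1.
CFSE(orbital) = 6×(-0.4Δ₀) + 1×(0.6Δ₀) = -1.8Δ₀; with Δ₀ = 20345 cm⁻¹ that is -36621 cm⁻¹.
High-spin d⁷ would be t2g^5 e_g^2 with 2 pairs; low-spin has 3, so 1 excess pair costs +1P = +17300 cm⁻¹.
Combining: -36621 + 17300 = -19321 cm⁻¹.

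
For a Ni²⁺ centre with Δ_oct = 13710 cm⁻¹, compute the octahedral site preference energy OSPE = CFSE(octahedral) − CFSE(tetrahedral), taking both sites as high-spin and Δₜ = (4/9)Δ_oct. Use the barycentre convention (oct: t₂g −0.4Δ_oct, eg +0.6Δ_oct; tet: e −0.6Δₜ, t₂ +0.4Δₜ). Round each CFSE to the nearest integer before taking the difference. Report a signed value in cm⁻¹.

-11577

Ni sits in group 10; removing 2 electrons leaves Ni²⁺ with 10 − 2 = 8 d electrons.
Octahedral high-spin t2g^6 e_g^2: CFSE = -1.2 × 13710 = -16452 cm⁻¹.
In a tetrahedral site the filling is e^4 t2^4: CFSE(tet) = -0.8Δₜ = -0.8 × (4/9)(13710) = -4875 cm⁻¹.
OSPE = CFSE(oct) − CFSE(tet) = -16452 − (-4875) = -11577 cm⁻¹.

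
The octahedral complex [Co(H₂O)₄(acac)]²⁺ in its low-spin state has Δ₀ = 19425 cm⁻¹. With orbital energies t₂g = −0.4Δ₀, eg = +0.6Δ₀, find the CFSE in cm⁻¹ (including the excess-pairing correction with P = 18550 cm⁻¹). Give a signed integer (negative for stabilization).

Ligand charges: 4×(+0) from H₂O and 1×(-1) from acac⁻ sum to -1; with overall charge +2, Co is +3.
Co sits in group 9; removing 3 electrons leaves Co³⁺ with 9 − 3 = 6 d electrons.
Configuration: t₂g⁶ eg⁰.
The orbital stabilization is -2.4Δ₀ = -2.4 × 19425 = -46620 cm⁻¹.
Pairing penalty: 3 pairs vs 1 in the high-spin reference → 2 extra × P = 37100 cm⁻¹.
Net CFSE = -46620 + 37100 = -9520 cm⁻¹.

-9520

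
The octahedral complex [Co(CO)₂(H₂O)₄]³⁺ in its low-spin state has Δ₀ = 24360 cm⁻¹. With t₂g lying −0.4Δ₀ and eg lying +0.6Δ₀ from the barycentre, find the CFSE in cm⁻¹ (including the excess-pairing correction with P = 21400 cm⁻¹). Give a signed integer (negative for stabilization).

Ligand charges: 2×(+0) from CO and 4×(+0) from H₂O sum to +0; with overall charge +3, Co is +3.
Co³⁺: group 9, so d-count = 9 − 3 = 6.
Electron filling gives t₂g⁶ eg⁰.
Orbital CFSE = 6(-0.4) + 0(0.6) = -2.4Δ₀ = -2.4 × 24360 = -58464 cm⁻¹.
Relative to high-spin t₂g⁴ eg² (1 paired), the low-spin configuration has 2 additional pairs, contributing +2 × 21400 = +42800 cm⁻¹.
Combining: -58464 + 42800 = -15664 cm⁻¹.

-15664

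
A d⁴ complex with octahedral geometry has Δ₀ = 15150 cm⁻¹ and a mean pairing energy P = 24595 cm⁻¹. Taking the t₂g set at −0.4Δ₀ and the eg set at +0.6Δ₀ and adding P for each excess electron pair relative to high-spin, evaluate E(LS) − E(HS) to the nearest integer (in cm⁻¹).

High-spin d⁴ fills as t₂g³ eg¹ with CFSE 3(−0.4) + 1(+0.6) = -0.6Δ₀ = -9090 cm⁻¹.
Low-spin t₂g⁴ eg⁰ gives -1.6Δ₀ = -24240 cm⁻¹, but forming 1 extra pair costs 1P = 24595 cm⁻¹, so E(LS) = -24240 + 24595 = 355 cm⁻¹.
The difference is 355 − (-9090) = 9445 cm⁻¹, so high-spin lies lower.

9445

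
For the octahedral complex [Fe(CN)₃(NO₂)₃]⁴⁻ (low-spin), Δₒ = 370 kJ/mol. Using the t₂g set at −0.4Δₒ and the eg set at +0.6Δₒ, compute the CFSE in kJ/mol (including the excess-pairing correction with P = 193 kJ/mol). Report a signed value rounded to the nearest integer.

-502

Ligand charges: 3×(-1) from CN⁻ and 3×(-1) from NO₂⁻ sum to -6; with overall charge -4, Fe is +2.
Group 8 minus oxidation state +2 gives a d⁶ configuration for Fe²⁺.
The d⁶ electrons fill as t₂g⁶ eg⁰.
The orbital stabilization is -2.4Δₒ = -2.4 × 370 = -888 kJ/mol.
Relative to high-spin t₂g⁴ eg² (1 paired), the low-spin configuration has 2 additional pairs, contributing +2 × 193 = +386 kJ/mol.
Overall CFSE = -888 + 386 = -502 kJ/mol.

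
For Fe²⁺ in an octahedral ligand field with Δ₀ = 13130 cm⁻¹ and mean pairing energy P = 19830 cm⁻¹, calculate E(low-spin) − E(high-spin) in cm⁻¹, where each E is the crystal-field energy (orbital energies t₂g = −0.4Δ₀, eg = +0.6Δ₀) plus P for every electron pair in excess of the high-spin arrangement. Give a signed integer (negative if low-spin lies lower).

Fe is in group 8, so Fe²⁺ is d⁶ (8 − 2 = 6).
High-spin d⁶ fills as t₂g⁴ eg² with CFSE 4(−0.4) + 2(+0.6) = -0.4Δ₀ = -5252 cm⁻¹.
Low-spin t₂g⁶ eg⁰ gives -2.4Δ₀ = -31512 cm⁻¹, but forming 2 extra pairs costs 2P = 39660 cm⁻¹, so E(LS) = -31512 + 39660 = 8148 cm⁻¹.
The difference is 8148 − (-5252) = 13400 cm⁻¹, so high-spin lies lower.

13400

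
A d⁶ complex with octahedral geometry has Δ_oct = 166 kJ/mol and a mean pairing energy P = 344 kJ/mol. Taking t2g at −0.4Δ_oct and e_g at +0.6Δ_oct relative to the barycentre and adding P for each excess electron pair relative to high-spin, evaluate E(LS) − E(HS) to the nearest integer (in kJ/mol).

356

High-spin d⁶ fills as t2g^4 e_g^2 with CFSE 4(−0.4) + 2(+0.6) = -0.4Δ_oct = -66 kJ/mol.
For low-spin the configuration is t2g^6 e_g^0: orbital energy -2.4 × 166 = -398 kJ/mol, and 2 additional pairs relative to high-spin add 688 kJ/mol, giving 290 kJ/mol.
E(LS) − E(HS) = 290 − (-66) = 356 kJ/mol.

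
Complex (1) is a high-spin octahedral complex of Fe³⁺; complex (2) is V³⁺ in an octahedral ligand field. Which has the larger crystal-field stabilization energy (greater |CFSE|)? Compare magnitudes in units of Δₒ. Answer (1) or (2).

(1): Fe³⁺: group 8, so d-count = 8 − 3 = 5; t2g^3 e_g^2, CFSE = 0.0Δₒ.
(2): V³⁺: group 5, so d-count = 5 − 3 = 2; t₂g² eg⁰, CFSE = -0.8Δₒ.
So (2) has the larger |CFSE|.

(2)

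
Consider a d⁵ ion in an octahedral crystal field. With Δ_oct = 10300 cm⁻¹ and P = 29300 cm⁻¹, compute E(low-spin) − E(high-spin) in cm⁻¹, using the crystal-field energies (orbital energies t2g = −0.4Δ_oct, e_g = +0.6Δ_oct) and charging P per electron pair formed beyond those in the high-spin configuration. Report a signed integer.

In the high-spin limit (t2g^3 e_g^2) the orbital term is 0.0Δ_oct = 0 cm⁻¹, with no excess pairing.
For low-spin the configuration is t2g^5 e_g^0: orbital energy -2.0 × 10300 = -20600 cm⁻¹, and 2 additional pairs relative to high-spin add 58600 cm⁻¹, giving 38000 cm⁻¹.
E(LS) − E(HS) = 38000 − (0) = 38000 cm⁻¹.

38000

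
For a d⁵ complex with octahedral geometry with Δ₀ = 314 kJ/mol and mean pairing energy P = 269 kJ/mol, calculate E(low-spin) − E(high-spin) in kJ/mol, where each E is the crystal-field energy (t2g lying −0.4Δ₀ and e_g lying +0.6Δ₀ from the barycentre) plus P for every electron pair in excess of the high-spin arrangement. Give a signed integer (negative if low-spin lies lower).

High-spin: t2g^3 e_g^2, CFSE = 0.0Δ₀ = 0 kJ/mol.
For low-spin the configuration is t2g^5 e_g^0: orbital energy -2.0 × 314 = -628 kJ/mol, and 2 additional pairs relative to high-spin add 538 kJ/mol, giving -90 kJ/mol.
The difference is -90 − (0) = -90 kJ/mol, so low-spin lies lower.

-90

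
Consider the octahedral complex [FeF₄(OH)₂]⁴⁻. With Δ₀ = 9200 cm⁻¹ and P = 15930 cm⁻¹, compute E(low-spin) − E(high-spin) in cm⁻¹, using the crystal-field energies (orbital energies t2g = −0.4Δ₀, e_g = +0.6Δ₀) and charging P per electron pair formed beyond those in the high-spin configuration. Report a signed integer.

Ligand charges: 4×(-1) from F⁻ and 2×(-1) from OH⁻ sum to -6; with overall charge -4, Fe is +2.
Fe²⁺: group 8, so d-count = 8 − 2 = 6.
High-spin d⁶ fills as t2g^4 e_g^2 with CFSE 4(−0.4) + 2(+0.6) = -0.4Δ₀ = -3680 cm⁻¹.
For low-spin the configuration is t2g^6 e_g^0: orbital energy -2.4 × 9200 = -22080 cm⁻¹, and 2 additional pairs relative to high-spin add 31860 cm⁻¹, giving 9780 cm⁻¹.
Thus E(LS) − E(HS) = 13460 cm⁻¹.

13460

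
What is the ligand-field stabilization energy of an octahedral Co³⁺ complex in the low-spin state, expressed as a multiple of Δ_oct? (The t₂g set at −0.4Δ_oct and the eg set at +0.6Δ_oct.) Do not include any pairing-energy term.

Group 9 minus oxidation state +3 gives a d⁶ configuration for Co³⁺.
Configuration: t₂g⁶ eg⁰.
CFSE = 6(-0.4Δ_oct) + 0(0.6Δ_oct) = -2.4Δ_oct + 0.0Δ_oct = -2.4Δ_oct.

-2.4 Δ_oct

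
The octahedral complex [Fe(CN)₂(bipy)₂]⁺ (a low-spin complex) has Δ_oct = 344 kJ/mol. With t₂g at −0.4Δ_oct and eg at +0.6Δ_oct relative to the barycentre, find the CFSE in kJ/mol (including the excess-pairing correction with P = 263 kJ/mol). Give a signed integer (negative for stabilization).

Ligand charges: 2×(-1) from CN⁻ and 2×(+0) from bipy sum to -2; with overall charge +1, Fe is +3.
Fe³⁺: group 8, so d-count = 8 − 3 = 5.
Electron filling gives t₂g⁵ eg⁰.
Orbital CFSE = 5(-0.4) + 0(0.6) = -2.0Δ_oct = -2.0 × 344 = -688 kJ/mol.
Relative to high-spin t₂g³ eg² (0 paired), the low-spin configuration has 2 additional pairs, contributing +2 × 263 = +526 kJ/mol.
Combining: -688 + 526 = -162 kJ/mol.

-162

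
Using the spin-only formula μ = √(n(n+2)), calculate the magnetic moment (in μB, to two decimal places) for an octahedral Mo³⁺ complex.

Mo sits in group 6; removing 3 electrons leaves Mo³⁺ with 6 − 3 = 3 d electrons.
Configuration: t₂g³ eg⁰ → 3 unpaired electrons.
μ(spin-only) = √[3(3+2)] = √15 ≈ 3.87 μB.

3.87 μB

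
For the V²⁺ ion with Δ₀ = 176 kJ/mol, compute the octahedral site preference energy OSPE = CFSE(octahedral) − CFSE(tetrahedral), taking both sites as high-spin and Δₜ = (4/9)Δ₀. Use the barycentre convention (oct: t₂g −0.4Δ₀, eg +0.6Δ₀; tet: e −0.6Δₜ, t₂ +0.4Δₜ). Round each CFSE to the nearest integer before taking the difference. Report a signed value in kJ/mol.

Group 5 minus oxidation state +2 gives a d³ configuration for V²⁺.
In an octahedral site d³ (HS) is t2g^3 e_g^0, giving CFSE(oct) = -1.2Δ₀ = -211 kJ/mol.
Tetrahedral e^2 t2^1 gives -0.8Δₜ = -0.8 × (4/9) × 176 = -63 kJ/mol.
Subtracting, OSPE = -211 − (-63) = -148 kJ/mol.

-148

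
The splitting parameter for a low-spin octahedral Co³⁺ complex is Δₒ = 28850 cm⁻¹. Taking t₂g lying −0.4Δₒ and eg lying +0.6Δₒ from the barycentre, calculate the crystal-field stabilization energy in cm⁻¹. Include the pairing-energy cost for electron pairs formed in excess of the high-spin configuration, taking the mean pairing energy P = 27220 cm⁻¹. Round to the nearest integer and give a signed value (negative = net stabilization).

Co³⁺: group 9, so d-count = 9 − 3 = 6.
Electron filling gives t₂g⁶ eg⁰.
CFSE(orbital) = 6×(-0.4Δₒ) + 0×(0.6Δₒ) = -2.4Δₒ; with Δₒ = 28850 cm⁻¹ that is -69240 cm⁻¹.
Pairing penalty: 3 pairs vs 1 in the high-spin reference → 2 extra × P = 54440 cm⁻¹.
Net CFSE = -69240 + 54440 = -14800 cm⁻¹.

-14800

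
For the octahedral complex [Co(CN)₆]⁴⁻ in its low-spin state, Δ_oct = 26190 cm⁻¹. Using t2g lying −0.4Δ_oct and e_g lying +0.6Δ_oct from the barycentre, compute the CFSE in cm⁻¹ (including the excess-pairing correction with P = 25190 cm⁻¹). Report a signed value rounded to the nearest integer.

-21952

Each CN⁻ contributes -1; 6 × (-1) = -6. With overall charge -4, Co is in the +2 oxidation state.
Co²⁺: group 9, so d-count = 9 − 2 = 7.
Electron filling gives t2g^6 e_g^1.
CFSE(orbital) = 6×(-0.4Δ_oct) + 1×(0.6Δ_oct) = -1.8Δ_oct; with Δ_oct = 26190 cm⁻¹ that is -47142 cm⁻¹.
High-spin d⁷ would be t2g^5 e_g^2 with 2 pairs; low-spin has 3, so 1 excess pair costs +1P = +25190 cm⁻¹.
Combining: -47142 + 25190 = -21952 cm⁻¹.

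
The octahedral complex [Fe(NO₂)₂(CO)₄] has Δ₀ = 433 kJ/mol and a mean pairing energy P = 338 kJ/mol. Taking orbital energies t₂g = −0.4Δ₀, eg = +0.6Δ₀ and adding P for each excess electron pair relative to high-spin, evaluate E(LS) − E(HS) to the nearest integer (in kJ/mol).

-190

Ligand charges: 2×(-1) from NO₂⁻ and 4×(+0) from CO sum to -2; with overall charge +0, Fe is +2.
Fe²⁺: group 8, so d-count = 8 − 2 = 6.
High-spin: t₂g⁴ eg², CFSE = -0.4Δ₀ = -173 kJ/mol.
For low-spin the configuration is t₂g⁶ eg⁰: orbital energy -2.4 × 433 = -1039 kJ/mol, and 2 additional pairs relative to high-spin add 676 kJ/mol, giving -363 kJ/mol.
The difference is -363 − (-173) = -190 kJ/mol, so low-spin lies lower.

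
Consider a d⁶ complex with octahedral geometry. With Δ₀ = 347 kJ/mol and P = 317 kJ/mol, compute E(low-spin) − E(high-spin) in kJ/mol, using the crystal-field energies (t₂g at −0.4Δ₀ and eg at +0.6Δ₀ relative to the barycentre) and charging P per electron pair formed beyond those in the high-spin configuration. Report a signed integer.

High-spin d⁶ fills as t₂g⁴ eg² with CFSE 4(−0.4) + 2(+0.6) = -0.4Δ₀ = -139 kJ/mol.
For low-spin the configuration is t₂g⁶ eg⁰: orbital energy -2.4 × 347 = -833 kJ/mol, and 2 additional pairs relative to high-spin add 634 kJ/mol, giving -199 kJ/mol.
E(LS) − E(HS) = -199 − (-139) = -60 kJ/mol.

-60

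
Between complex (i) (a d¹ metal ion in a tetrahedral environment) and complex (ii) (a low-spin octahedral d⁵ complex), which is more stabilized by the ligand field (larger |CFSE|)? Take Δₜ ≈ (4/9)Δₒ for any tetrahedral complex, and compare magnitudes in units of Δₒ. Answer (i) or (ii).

(ii)

(i): With tetrahedral geometry the complex is necessarily high-spin; e¹ t₂⁰, CFSE = -0.6Δₜ ≈ -0.27Δₒ.
(ii): t₂g⁵ eg⁰, CFSE = -2.0Δₒ.
So (ii) has the larger |CFSE|.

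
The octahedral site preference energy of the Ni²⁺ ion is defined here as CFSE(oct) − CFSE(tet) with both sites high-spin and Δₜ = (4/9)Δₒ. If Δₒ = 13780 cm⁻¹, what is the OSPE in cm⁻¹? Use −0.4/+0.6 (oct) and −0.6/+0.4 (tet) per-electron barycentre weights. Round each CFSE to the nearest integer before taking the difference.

Ni is in group 10, so Ni²⁺ is d⁸ (10 − 2 = 8).
Octahedral high-spin t₂g⁶ eg²: CFSE = -1.2 × 13780 = -16536 cm⁻¹.
In a tetrahedral site the filling is e⁴ t₂⁴: CFSE(tet) = -0.8Δₜ = -0.8 × (4/9)(13780) = -4900 cm⁻¹.
Subtracting, OSPE = -16536 − (-4900) = -11636 cm⁻¹.

-11636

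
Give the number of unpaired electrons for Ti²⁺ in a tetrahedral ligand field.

2

Ti is in group 4, so Ti²⁺ is d² (4 − 2 = 2).
With tetrahedral geometry the complex is necessarily high-spin.
Configuration: e² t₂⁰, giving 2 unpaired electrons.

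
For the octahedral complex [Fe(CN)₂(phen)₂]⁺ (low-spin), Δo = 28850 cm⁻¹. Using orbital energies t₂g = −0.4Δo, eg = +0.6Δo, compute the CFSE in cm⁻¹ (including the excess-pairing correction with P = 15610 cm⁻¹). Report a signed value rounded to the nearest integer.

-26480

Ligand charges: 2×(-1) from CN⁻ and 2×(+0) from phen sum to -2; with overall charge +1, Fe is +3.
Fe sits in group 8; removing 3 electrons leaves Fe³⁺ with 8 − 3 = 5 d electrons.
Configuration: t₂g⁵ eg⁰.
The orbital stabilization is -2.0Δo = -2.0 × 28850 = -57700 cm⁻¹.
Relative to high-spin t₂g³ eg² (0 paired), the low-spin configuration has 2 additional pairs, contributing +2 × 15610 = +31220 cm⁻¹.
Overall CFSE = -57700 + 31220 = -26480 cm⁻¹.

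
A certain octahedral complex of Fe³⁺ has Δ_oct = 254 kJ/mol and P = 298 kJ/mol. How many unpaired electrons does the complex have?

Fe sits in group 8; removing 3 electrons leaves Fe³⁺ with 8 − 3 = 5 d electrons.
With Δ_oct < P the complex is high-spin.
Filling d⁵ accordingly: t₂g³ eg².
Unpaired electrons: 5.

5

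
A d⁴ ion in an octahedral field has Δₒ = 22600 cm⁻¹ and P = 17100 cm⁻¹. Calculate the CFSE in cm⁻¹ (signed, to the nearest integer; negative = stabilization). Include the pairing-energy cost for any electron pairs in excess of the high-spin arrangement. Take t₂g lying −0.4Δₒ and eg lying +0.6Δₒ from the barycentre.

-19060

With Δₒ > P the complex is low-spin.
Filling d⁴ accordingly: t₂g⁴ eg⁰.
Orbital CFSE = -1.6Δₒ = -1.6 × 22600 = -36160 cm⁻¹.
Excess pairs vs high-spin: 1 − 0 = 1; pairing cost = +17100 cm⁻¹.
Net CFSE = -36160 + 17100 = -19060 cm⁻¹.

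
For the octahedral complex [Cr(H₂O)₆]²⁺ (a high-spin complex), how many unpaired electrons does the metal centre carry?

H₂O is neutral, so the +2 overall charge sits on Cr: oxidation state +2.
Cr is in group 6, so Cr²⁺ is d⁴ (6 − 2 = 4).
Configuration: t2g^3 e_g^1, giving 4 unpaired electrons.

4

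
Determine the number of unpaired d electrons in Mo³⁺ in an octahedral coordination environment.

3

Group 6 minus oxidation state +3 gives a d³ configuration for Mo³⁺.
For octahedral d³ the high- and low-spin configurations coincide.
Configuration: t₂g³ eg⁰, giving 3 unpaired electrons.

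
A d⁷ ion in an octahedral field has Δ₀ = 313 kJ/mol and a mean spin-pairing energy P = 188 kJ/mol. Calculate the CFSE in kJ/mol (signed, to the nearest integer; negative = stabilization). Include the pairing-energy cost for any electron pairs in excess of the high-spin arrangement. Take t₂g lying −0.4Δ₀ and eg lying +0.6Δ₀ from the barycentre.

-375

Since Δ₀ = 313 kJ/mol > P = 188 kJ/mol, the complex adopts the low-spin configuration.
Configuration: t₂g⁶ eg¹.
Orbital CFSE = -1.8Δ₀ = -1.8 × 313 = -563 kJ/mol.
Excess pairs vs high-spin: 3 − 2 = 1; pairing cost = +188 kJ/mol.
Net CFSE = -563 + 188 = -375 kJ/mol.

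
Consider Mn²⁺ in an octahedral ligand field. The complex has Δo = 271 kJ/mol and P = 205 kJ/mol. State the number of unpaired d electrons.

1

Group 7 minus oxidation state +2 gives a d⁵ configuration for Mn²⁺.
Here Δo > P (271 > 205), so the low-spin state is favoured.
Filling d⁵ accordingly: t2g^5 e_g^0.
Unpaired electrons: 1.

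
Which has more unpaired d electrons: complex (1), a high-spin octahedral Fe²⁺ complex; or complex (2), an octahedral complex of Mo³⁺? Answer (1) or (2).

(1): Group 8 minus oxidation state +2 gives a d⁶ configuration for Fe²⁺; t₂g⁴ eg² → 4 unpaired.
(2): Mo is in group 6, so Mo³⁺ is d³ (6 − 3 = 3); For octahedral d³ the high- and low-spin configurations coincide; t₂g³ eg⁰ → 3 unpaired.
So (1) has more unpaired electrons.

(1)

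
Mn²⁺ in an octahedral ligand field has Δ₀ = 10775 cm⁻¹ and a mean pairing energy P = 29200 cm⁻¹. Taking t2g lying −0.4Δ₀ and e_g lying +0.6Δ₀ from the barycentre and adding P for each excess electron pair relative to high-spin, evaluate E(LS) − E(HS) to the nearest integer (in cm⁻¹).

36850

Mn is in group 7, so Mn²⁺ is d⁵ (7 − 2 = 5).
High-spin: t2g^3 e_g^2, CFSE = 0.0Δ₀ = 0 cm⁻¹.
Low-spin t2g^5 e_g^0 gives -2.0Δ₀ = -21550 cm⁻¹, but forming 2 extra pairs costs 2P = 58400 cm⁻¹, so E(LS) = -21550 + 58400 = 36850 cm⁻¹.
E(LS) − E(HS) = 36850 − (0) = 36850 cm⁻¹.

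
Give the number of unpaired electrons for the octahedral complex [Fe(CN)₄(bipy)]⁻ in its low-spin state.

Ligand charges: 4×(-1) from CN⁻ and 1×(+0) from bipy sum to -4; with overall charge -1, Fe is +3.
Group 8 minus oxidation state +3 gives a d⁵ configuration for Fe³⁺.
Configuration: t₂g⁵ eg⁰, giving 1 unpaired electron.

1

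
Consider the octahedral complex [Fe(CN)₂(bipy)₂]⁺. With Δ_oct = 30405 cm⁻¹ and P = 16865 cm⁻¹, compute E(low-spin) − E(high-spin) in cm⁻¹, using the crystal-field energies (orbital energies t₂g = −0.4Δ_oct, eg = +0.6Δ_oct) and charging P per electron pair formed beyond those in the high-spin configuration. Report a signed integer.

Ligand charges: 2×(-1) from CN⁻ and 2×(+0) from bipy sum to -2; with overall charge +1, Fe is +3.
Fe is in group 8, so Fe³⁺ is d⁵ (8 − 3 = 5).
In the high-spin limit (t₂g³ eg²) the orbital term is 0.0Δ_oct = 0 cm⁻¹, with no excess pairing.
For low-spin the configuration is t₂g⁵ eg⁰: orbital energy -2.0 × 30405 = -60810 cm⁻¹, and 2 additional pairs relative to high-spin add 33730 cm⁻¹, giving -27080 cm⁻¹.
Thus E(LS) − E(HS) = -27080 cm⁻¹.

-27080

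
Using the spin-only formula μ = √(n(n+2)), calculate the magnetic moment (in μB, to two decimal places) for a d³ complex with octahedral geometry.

3.87 μB

For octahedral d³ the high- and low-spin configurations coincide.
Configuration: t2g^3 e_g^0 → 3 unpaired electrons.
μ(spin-only) = √[3(3+2)] = √15 ≈ 3.87 μB.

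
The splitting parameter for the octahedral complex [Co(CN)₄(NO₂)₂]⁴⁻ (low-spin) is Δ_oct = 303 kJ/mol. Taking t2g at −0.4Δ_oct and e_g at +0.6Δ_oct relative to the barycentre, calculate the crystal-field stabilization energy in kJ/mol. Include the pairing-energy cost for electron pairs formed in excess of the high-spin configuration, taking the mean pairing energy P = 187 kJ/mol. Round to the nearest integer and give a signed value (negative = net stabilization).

-358

Ligand charges: 4×(-1) from CN⁻ and 2×(-1) from NO₂⁻ sum to -6; with overall charge -4, Co is +2.
Co²⁺: group 9, so d-count = 9 − 2 = 7.
Electron filling gives t2g^6 e_g^1.
The orbital stabilization is -1.8Δ_oct = -1.8 × 303 = -545 kJ/mol.
Pairing penalty: 3 pairs vs 2 in the high-spin reference → 1 extra × P = 187 kJ/mol.
Net CFSE = -545 + 187 = -358 kJ/mol.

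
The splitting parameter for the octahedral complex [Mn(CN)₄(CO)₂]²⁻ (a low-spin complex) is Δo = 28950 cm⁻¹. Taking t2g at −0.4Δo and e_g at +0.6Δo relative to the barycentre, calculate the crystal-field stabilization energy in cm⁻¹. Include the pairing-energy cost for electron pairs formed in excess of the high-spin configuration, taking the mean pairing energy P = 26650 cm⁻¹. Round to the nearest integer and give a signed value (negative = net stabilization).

-4600

Ligand charges: 4×(-1) from CN⁻ and 2×(+0) from CO sum to -4; with overall charge -2, Mn is +2.
Mn²⁺: group 7, so d-count = 7 − 2 = 5.
The d⁵ electrons fill as t2g^5 e_g^0.
The orbital stabilization is -2.0Δo = -2.0 × 28950 = -57900 cm⁻¹.
Pairing penalty: 2 pairs vs 0 in the high-spin reference → 2 extra × P = 53300 cm⁻¹.
Overall CFSE = -57900 + 53300 = -4600 cm⁻¹.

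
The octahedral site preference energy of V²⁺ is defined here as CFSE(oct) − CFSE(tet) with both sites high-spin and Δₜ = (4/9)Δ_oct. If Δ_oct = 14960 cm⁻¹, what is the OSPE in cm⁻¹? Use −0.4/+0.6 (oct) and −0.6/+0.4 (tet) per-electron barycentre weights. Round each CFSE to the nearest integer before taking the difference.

-12633

V sits in group 5; removing 2 electrons leaves V²⁺ with 5 − 2 = 3 d electrons.
Octahedral (high-spin): t2g^3 e_g^0, CFSE = 3(−0.4) + 0(+0.6) = -1.2Δ_oct = -1.2 × 14960 = -17952 cm⁻¹.
Tetrahedral e^2 t2^1 gives -0.8Δₜ = -0.8 × (4/9) × 14960 = -5319 cm⁻¹.
OSPE = CFSE(oct) − CFSE(tet) = -17952 − (-5319) = -12633 cm⁻¹.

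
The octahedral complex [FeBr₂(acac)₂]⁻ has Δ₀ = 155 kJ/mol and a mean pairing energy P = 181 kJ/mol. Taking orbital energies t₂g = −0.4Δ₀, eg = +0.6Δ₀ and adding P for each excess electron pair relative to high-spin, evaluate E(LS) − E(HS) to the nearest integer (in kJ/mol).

52

Ligand charges: 2×(-1) from Br⁻ and 2×(-1) from acac⁻ sum to -4; with overall charge -1, Fe is +3.
Fe is in group 8, so Fe³⁺ is d⁵ (8 − 3 = 5).
High-spin d⁵ fills as t₂g³ eg² with CFSE 3(−0.4) + 2(+0.6) = 0.0Δ₀ = 0 kJ/mol.
For low-spin the configuration is t₂g⁵ eg⁰: orbital energy -2.0 × 155 = -310 kJ/mol, and 2 additional pairs relative to high-spin add 362 kJ/mol, giving 52 kJ/mol.
E(LS) − E(HS) = 52 − (0) = 52 kJ/mol.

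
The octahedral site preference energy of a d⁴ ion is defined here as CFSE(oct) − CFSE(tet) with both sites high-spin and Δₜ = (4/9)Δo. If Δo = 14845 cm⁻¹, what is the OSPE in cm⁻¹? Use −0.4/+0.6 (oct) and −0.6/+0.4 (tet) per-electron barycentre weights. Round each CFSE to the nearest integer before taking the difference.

In an octahedral site d⁴ (HS) is t2g^3 e_g^1, giving CFSE(oct) = -0.6Δo = -8907 cm⁻¹.
Tetrahedral: e^2 t2^2, CFSE = 2(−0.6) + 2(+0.4) = -0.4Δₜ = -0.4 × (4/9) × 14845 = -2639 cm⁻¹.
OSPE = -8907 − (-2639) = -6268 cm⁻¹.

-6268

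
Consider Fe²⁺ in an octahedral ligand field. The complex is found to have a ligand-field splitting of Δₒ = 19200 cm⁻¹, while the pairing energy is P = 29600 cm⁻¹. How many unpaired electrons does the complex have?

Fe sits in group 8; removing 2 electrons leaves Fe²⁺ with 8 − 2 = 6 d electrons.
Here Δₒ < P (19200 < 29600), so the high-spin state is favoured.
Filling d⁶ accordingly: t2g^4 e_g^2.
Unpaired electrons: 4.

4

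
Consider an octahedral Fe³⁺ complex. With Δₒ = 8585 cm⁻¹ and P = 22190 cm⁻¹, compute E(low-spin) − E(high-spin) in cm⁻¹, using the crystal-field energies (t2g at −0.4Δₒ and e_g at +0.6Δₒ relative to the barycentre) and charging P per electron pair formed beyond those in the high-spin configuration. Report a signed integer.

27210

Fe sits in group 8; removing 3 electrons leaves Fe³⁺ with 8 − 3 = 5 d electrons.
High-spin d⁵ fills as t2g^3 e_g^2 with CFSE 3(−0.4) + 2(+0.6) = 0.0Δₒ = 0 cm⁻¹.
For low-spin the configuration is t2g^5 e_g^0: orbital energy -2.0 × 8585 = -17170 cm⁻¹, and 2 additional pairs relative to high-spin add 44380 cm⁻¹, giving 27210 cm⁻¹.
The difference is 27210 − (0) = 27210 cm⁻¹, so high-spin lies lower.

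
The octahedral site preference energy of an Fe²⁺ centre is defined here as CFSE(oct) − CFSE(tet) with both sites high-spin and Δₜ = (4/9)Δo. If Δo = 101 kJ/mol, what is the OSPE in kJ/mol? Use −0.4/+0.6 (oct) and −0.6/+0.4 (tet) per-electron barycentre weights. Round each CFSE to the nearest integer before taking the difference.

-13

Fe is in group 8, so Fe²⁺ is d⁶ (8 − 2 = 6).
In an octahedral site d⁶ (HS) is t2g^4 e_g^2, giving CFSE(oct) = -0.4Δo = -40 kJ/mol.
In a tetrahedral site the filling is e^3 t2^3: CFSE(tet) = -0.6Δₜ = -0.6 × (4/9)(101) = -27 kJ/mol.
OSPE = -40 − (-27) = -13 kJ/mol.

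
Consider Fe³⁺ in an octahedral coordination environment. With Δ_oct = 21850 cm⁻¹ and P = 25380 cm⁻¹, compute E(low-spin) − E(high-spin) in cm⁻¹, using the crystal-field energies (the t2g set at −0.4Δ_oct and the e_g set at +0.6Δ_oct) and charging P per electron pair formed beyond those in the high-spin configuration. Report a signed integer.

7060

Fe is in group 8, so Fe³⁺ is d⁵ (8 − 3 = 5).
In the high-spin limit (t2g^3 e_g^2) the orbital term is 0.0Δ_oct = 0 cm⁻¹, with no excess pairing.
For low-spin the configuration is t2g^5 e_g^0: orbital energy -2.0 × 21850 = -43700 cm⁻¹, and 2 additional pairs relative to high-spin add 50760 cm⁻¹, giving 7060 cm⁻¹.
E(LS) − E(HS) = 7060 − (0) = 7060 cm⁻¹.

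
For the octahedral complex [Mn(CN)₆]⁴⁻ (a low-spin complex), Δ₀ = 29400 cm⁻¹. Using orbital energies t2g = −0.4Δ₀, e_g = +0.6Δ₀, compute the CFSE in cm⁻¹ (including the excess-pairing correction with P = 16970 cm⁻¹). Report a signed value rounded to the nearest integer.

-24860

Each CN⁻ contributes -1; 6 × (-1) = -6. With overall charge -4, Mn is in the +2 oxidation state.
Mn sits in group 7; removing 2 electrons leaves Mn²⁺ with 7 − 2 = 5 d electrons.
Electron filling gives t2g^5 e_g^0.
The orbital stabilization is -2.0Δ₀ = -2.0 × 29400 = -58800 cm⁻¹.
High-spin d⁵ would be t2g^3 e_g^2 with 0 pairs; low-spin has 2, so 2 excess pairs cost +2P = +33940 cm⁻¹.
Combining: -58800 + 33940 = -24860 cm⁻¹.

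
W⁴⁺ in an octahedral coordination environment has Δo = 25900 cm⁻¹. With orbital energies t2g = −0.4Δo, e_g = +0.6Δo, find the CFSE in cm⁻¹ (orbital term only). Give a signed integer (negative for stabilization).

-20720

W⁴⁺: group 6, so d-count = 6 − 4 = 2.
For octahedral d² the high- and low-spin configurations coincide.
Configuration: t2g^2 e_g^0.
Orbital CFSE = 2(-0.4) + 0(0.6) = -0.8Δo = -0.8 × 25900 = -20720 cm⁻¹.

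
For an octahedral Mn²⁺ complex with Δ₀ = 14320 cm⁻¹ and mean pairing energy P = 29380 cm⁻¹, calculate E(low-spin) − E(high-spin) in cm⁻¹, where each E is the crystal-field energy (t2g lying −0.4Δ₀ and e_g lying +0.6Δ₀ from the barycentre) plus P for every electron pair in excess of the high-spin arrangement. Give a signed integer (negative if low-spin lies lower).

30120

Mn sits in group 7; removing 2 electrons leaves Mn²⁺ with 7 − 2 = 5 d electrons.
High-spin d⁵ fills as t2g^3 e_g^2 with CFSE 3(−0.4) + 2(+0.6) = 0.0Δ₀ = 0 cm⁻¹.
For low-spin the configuration is t2g^5 e_g^0: orbital energy -2.0 × 14320 = -28640 cm⁻¹, and 2 additional pairs relative to high-spin add 58760 cm⁻¹, giving 30120 cm⁻¹.
Thus E(LS) − E(HS) = 30120 cm⁻¹.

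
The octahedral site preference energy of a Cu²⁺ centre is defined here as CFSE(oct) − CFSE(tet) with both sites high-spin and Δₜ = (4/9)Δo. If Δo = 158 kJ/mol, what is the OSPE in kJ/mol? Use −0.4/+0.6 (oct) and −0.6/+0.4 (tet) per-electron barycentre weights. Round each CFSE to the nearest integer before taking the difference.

-67

Cu sits in group 11; removing 2 electrons leaves Cu²⁺ with 11 − 2 = 9 d electrons.
Octahedral (high-spin): t2g^6 e_g^3, CFSE = 6(−0.4) + 3(+0.6) = -0.6Δo = -0.6 × 158 = -95 kJ/mol.
In a tetrahedral site the filling is e^4 t2^5: CFSE(tet) = -0.4Δₜ = -0.4 × (4/9)(158) = -28 kJ/mol.
OSPE = CFSE(oct) − CFSE(tet) = -95 − (-28) = -67 kJ/mol.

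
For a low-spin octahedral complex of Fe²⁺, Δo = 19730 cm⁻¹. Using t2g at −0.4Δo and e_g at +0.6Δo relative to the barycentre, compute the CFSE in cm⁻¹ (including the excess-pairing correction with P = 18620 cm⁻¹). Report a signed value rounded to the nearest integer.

-10112

Fe sits in group 8; removing 2 electrons leaves Fe²⁺ with 8 − 2 = 6 d electrons.
Configuration: t2g^6 e_g^0.
Orbital CFSE = 6(-0.4) + 0(0.6) = -2.4Δo = -2.4 × 19730 = -47352 cm⁻¹.
Pairing penalty: 3 pairs vs 1 in the high-spin reference → 2 extra × P = 37240 cm⁻¹.
Net CFSE = -47352 + 37240 = -10112 cm⁻¹.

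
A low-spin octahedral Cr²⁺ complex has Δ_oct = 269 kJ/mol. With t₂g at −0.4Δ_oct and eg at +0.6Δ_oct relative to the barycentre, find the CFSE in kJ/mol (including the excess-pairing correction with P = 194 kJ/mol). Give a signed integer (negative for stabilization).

-236

Cr sits in group 6; removing 2 electrons leaves Cr²⁺ with 6 − 2 = 4 d electrons.
Electron filling gives t₂g⁴ eg⁰.
CFSE(orbital) = 4×(-0.4Δ_oct) + 0×(0.6Δ_oct) = -1.6Δ_oct; with Δ_oct = 269 kJ/mol that is -430 kJ/mol.
Pairing penalty: 1 pair vs 0 in the high-spin reference → 1 extra × P = 194 kJ/mol.
Overall CFSE = -430 + 194 = -236 kJ/mol.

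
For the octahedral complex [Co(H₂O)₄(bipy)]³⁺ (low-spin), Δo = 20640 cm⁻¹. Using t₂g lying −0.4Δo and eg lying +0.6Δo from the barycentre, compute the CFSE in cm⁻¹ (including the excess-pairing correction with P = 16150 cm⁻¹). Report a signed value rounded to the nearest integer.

-17236

Ligand charges: 4×(+0) from H₂O and 1×(+0) from bipy sum to +0; with overall charge +3, Co is +3.
Group 9 minus oxidation state +3 gives a d⁶ configuration for Co³⁺.
Configuration: t₂g⁶ eg⁰.
The orbital stabilization is -2.4Δo = -2.4 × 20640 = -49536 cm⁻¹.
Relative to high-spin t₂g⁴ eg² (1 paired), the low-spin configuration has 2 additional pairs, contributing +2 × 16150 = +32300 cm⁻¹.
Net CFSE = -49536 + 32300 = -17236 cm⁻¹.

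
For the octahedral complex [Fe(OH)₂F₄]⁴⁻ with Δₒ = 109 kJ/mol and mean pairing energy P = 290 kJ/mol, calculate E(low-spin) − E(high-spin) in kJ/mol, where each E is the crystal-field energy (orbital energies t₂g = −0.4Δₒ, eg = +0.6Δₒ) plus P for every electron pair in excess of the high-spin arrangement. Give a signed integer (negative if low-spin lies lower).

362

Ligand charges: 2×(-1) from OH⁻ and 4×(-1) from F⁻ sum to -6; with overall charge -4, Fe is +2.
Group 8 minus oxidation state +2 gives a d⁶ configuration for Fe²⁺.
High-spin d⁶ fills as t₂g⁴ eg² with CFSE 4(−0.4) + 2(+0.6) = -0.4Δₒ = -44 kJ/mol.
Low-spin t₂g⁶ eg⁰ gives -2.4Δₒ = -262 kJ/mol, but forming 2 extra pairs costs 2P = 580 kJ/mol, so E(LS) = -262 + 580 = 318 kJ/mol.
The difference is 318 − (-44) = 362 kJ/mol, so high-spin lies lower.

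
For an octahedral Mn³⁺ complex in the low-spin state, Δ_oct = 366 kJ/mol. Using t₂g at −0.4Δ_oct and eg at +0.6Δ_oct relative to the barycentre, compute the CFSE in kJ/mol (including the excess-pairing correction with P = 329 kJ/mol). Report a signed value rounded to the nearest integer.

Mn sits in group 7; removing 3 electrons leaves Mn³⁺ with 7 − 3 = 4 d electrons.
Configuration: t₂g⁴ eg⁰.
CFSE(orbital) = 4×(-0.4Δ_oct) + 0×(0.6Δ_oct) = -1.6Δ_oct; with Δ_oct = 366 kJ/mol that is -586 kJ/mol.
Pairing penalty: 1 pair vs 0 in the high-spin reference → 1 extra × P = 329 kJ/mol.
Net CFSE = -586 + 329 = -257 kJ/mol.

-257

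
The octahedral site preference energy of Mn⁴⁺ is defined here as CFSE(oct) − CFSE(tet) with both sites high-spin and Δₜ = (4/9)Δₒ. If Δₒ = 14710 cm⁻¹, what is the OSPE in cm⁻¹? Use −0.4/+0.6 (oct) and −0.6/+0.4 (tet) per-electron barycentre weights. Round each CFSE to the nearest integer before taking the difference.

Group 7 minus oxidation state +4 gives a d³ configuration for Mn⁴⁺.
Octahedral (high-spin): t2g^3 e_g^0, CFSE = 3(−0.4) + 0(+0.6) = -1.2Δₒ = -1.2 × 14710 = -17652 cm⁻¹.
Tetrahedral: e^2 t2^1, CFSE = 2(−0.6) + 1(+0.4) = -0.8Δₜ = -0.8 × (4/9) × 14710 = -5230 cm⁻¹.
OSPE = -17652 − (-5230) = -12422 cm⁻¹.

-12422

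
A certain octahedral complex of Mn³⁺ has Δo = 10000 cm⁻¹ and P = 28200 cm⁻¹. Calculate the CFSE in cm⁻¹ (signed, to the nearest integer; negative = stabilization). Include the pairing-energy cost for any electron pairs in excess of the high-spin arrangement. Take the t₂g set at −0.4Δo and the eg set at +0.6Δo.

-6000

Mn is in group 7, so Mn³⁺ is d⁴ (7 − 3 = 4).
With Δo < P the complex is high-spin.
Filling d⁴ accordingly: t₂g³ eg¹.
Orbital CFSE = -0.6Δo = -0.6 × 10000 = -6000 cm⁻¹.
High-spin has no excess pairs, so no pairing correction applies.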